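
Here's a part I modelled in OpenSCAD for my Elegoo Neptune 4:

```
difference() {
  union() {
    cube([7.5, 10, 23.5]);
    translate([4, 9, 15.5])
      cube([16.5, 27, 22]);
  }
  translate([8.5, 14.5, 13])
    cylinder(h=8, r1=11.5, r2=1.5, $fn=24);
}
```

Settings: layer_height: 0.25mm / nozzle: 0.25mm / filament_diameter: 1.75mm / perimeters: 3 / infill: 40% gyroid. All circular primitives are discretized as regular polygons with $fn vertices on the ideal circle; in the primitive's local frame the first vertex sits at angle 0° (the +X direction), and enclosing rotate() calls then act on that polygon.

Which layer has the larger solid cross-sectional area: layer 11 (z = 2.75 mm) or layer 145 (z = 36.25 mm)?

layer 145 (z = 36.25 mm)

Layer 11 (z = 2.75): the 7.5×10 cube contributes its full rectangle (area 75.00 mm²); the cube at (4, 9) is absent (z outside [15.5, 37.5]); Combining (union): only the 7.5×10 cube is present, so the union is just that shape — area = 75.00 mm²; the cone at (8.5, 14.5) does not reach this height (z outside [13, 21]); After the difference (first − rest): none of the subtracted shapes is present at this height, so the result so far is unchanged — area = 75.00 mm². So its area = 75.00 mm². Layer 145 (z = 36.25): the cube is not intersected at this z (z outside [0, 23.5]); the 16.5×27 cube at (4, 9) contributes its full rectangle (area 445.50 mm²); Merging all regions: only the 16.5×27 cube at (4, 9) is present, so the union is just that shape — area = 445.50 mm²; the cone at (8.5, 14.5) is not intersected at this z (z outside [13, 21]); Subtracting the remaining from the first: none of the subtracted shapes is present at this height, so that combined region is unchanged — area = 445.50 mm². So its area = 445.50 mm². Layer 145 is larger (445.50 vs 75.00 mm²).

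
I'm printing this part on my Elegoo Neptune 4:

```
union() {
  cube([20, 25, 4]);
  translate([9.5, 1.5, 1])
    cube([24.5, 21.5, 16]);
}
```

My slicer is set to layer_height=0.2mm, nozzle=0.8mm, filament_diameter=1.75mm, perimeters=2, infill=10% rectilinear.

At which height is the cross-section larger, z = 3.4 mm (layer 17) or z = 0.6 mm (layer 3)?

Layer 17 (z = 3.4): the 20×25 cube contributes its full rectangle (area 500.00 mm²); the cube at (9.5, 1.5) is present — its section is the full 24.5×21.5 rectangle (area 526.75 mm²); Combining (union): the regions partially overlap — summed areas 1026.75 mm² minus the doubly-counted overlap 225.75 mm² gives 801.00 mm² — area = 801.00 mm². So its area = 801.00 mm². Layer 3 (z = 0.6): the cube (footprint 20×25) is included at this height (area 500.00 mm²); the cube at (9.5, 1.5) does not reach this height (z outside [1, 17]); Combining (union): only the 20×25 cube is present, so the union is just that shape — area = 500.00 mm². So its area = 500.00 mm². Layer 17 is larger (801.00 vs 500.00 mm²).

layer 17 (z = 3.4 mm)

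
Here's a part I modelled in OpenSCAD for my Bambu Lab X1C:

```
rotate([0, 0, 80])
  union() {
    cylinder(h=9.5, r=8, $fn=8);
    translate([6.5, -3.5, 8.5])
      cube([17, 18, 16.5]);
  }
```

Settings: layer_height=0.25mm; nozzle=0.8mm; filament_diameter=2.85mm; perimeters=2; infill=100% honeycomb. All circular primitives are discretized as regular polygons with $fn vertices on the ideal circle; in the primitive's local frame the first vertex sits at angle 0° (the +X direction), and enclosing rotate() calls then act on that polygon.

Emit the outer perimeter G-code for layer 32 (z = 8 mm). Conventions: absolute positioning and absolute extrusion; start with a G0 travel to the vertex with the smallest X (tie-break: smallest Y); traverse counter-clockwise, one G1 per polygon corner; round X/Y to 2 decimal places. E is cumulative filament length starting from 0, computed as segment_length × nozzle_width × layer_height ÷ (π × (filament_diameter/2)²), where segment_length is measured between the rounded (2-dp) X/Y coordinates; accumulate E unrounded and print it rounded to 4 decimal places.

At z = 8 mm: the cylinder: section is a regular 8-gon, circumradius r=8; the cube at (6.5, -3.5) is absent (z outside [8.5, 25]); Combining (union): only the r=8 cylinder is present, so the union is just that shape — 1 connected region; (rotated 80° about Z; rotation is an isometry so areas/perimeters/island counts are preserved). The outline is a single polygon with 8 vertices. Extrusion per mm of travel: 0.8 × 0.25 / (π × 1.425²) = 0.031351. Accumulating E over each segment gives final E = 1.5357.

G0 X-7.88 Y1.39 Z8.00
G1 X-6.55 Y-4.59 E0.1921
G1 X-1.39 Y-7.88 E0.3839
G1 X4.59 Y-6.55 E0.5760
G1 X7.88 Y-1.39 E0.7678
G1 X6.55 Y4.59 E0.9599
G1 X1.39 Y7.88 E1.1517
G1 X-4.59 Y6.55 E1.3438
G1 X-7.88 Y1.39 E1.5357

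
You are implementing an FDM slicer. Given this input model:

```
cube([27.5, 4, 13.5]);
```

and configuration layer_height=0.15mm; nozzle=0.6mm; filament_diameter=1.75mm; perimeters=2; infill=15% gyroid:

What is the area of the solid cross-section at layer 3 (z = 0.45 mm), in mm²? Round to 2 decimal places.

110.00 mm²

At z = 0.45 mm: the cube (footprint 27.5×4) is included at this height (area 110.00 mm²). Overall, the cross-section is a single solid region. Net area = 110.00 mm².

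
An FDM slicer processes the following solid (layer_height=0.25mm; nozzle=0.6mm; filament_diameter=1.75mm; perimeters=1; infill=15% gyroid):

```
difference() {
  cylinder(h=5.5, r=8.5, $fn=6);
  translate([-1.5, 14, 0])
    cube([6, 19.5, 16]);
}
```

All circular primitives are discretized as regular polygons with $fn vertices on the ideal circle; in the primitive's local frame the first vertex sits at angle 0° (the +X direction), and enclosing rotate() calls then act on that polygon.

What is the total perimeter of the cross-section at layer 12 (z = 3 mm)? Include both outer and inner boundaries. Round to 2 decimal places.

51.00 mm

At z = 3 mm: the cylinder: section is a regular 6-gon, circumradius r=8.5 (perimeter = 2·6·8.500·sin(180°/6) = 51.00 mm); the cube at (-1.5, 14) (footprint 6×19.5) is included at this height (perimeter 51.00 mm); Taking the first minus the rest: starting from the r=8.5 cylinder, the 6×19.5 cube at (-1.5, 14) misses the remaining region (no effect) — boundary = 51.00 mm. Overall, the cross-section is a single solid region. Total boundary length (outer) = 51.00 mm.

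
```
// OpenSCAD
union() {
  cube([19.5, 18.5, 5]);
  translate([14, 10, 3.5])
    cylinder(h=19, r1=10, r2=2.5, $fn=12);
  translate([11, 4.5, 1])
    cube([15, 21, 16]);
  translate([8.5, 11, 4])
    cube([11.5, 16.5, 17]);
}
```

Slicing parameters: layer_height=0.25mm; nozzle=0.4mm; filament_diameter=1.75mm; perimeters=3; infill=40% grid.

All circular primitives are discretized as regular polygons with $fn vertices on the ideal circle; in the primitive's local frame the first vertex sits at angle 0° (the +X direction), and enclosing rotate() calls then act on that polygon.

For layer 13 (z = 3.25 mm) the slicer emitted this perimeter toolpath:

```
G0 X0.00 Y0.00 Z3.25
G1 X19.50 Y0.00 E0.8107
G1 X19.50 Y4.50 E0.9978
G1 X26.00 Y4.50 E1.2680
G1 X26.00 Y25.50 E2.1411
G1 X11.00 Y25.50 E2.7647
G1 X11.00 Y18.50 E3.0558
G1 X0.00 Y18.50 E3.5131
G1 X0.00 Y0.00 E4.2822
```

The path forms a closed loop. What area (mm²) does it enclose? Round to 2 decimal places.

Apply the shoelace formula to the sequence of (X, Y) vertices; enclosed area = 556.75 mm².

556.75 mm²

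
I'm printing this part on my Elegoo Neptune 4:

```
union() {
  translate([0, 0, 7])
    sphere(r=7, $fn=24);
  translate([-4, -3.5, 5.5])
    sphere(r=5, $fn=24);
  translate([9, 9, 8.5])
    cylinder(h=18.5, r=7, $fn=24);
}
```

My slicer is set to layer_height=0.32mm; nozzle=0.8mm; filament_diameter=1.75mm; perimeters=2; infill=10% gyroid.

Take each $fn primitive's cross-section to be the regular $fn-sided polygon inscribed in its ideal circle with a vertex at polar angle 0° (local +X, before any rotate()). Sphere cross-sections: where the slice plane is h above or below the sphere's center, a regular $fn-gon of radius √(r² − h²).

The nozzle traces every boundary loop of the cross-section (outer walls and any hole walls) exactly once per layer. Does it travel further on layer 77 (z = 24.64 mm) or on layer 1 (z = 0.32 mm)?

layer 77 (z = 24.64 mm)

Layer 77 (z = 24.64): the sphere does not reach this height (|z−center|=17.640 > r=7); the sphere at (-4, -3.5) is absent (|z−center|=19.140 > r=5); the r=7 cylinder at (9, 9) contributes a regular 24-gon of circumradius 7 (perimeter = 2·24·7.000·sin(180°/24) = 43.86 mm); Taking the union: only the r=7 cylinder at (9, 9) is present, so the union is just that shape — boundary = 43.86 mm. So its perimeter = 43.86 mm. Layer 1 (z = 0.32): the sphere: section is a regular 24-gon, circumradius = √(r²−h²) = √(7²−6.68²) = 2.092 (perimeter = 2·24·2.092·sin(180°/24) = 13.11 mm); the sphere at (-4, -3.5) does not reach this height (|z−center|=5.180 > r=5); the cylinder at (9, 9) is not intersected at this z (z outside [8.5, 27]); Merging all regions: only the r=7 sphere is present, so the union is just that shape — boundary = 13.11 mm. So its perimeter = 13.11 mm. Layer 77 is larger (43.86 vs 13.11 mm).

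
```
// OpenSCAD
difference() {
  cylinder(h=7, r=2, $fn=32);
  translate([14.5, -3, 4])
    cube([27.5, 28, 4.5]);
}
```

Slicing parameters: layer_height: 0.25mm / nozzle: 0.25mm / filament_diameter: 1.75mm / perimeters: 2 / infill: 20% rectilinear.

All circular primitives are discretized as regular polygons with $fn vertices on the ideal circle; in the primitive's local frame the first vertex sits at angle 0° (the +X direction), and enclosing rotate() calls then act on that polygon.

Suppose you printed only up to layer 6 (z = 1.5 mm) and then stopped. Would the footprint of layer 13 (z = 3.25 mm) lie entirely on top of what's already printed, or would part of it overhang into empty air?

entirely on top

Compare the two slices. At z = 1.5: the cylinder: section is a regular 32-gon, circumradius r=2 (area = (32/2)·2.000²·sin(360°/32) = 12.49 mm²); the cube at (14.5, -3) is absent (z outside [4, 8.5]); Taking the first minus the rest: none of the subtracted shapes is present at this height, so the r=2 cylinder is unchanged — area = 12.49 mm². At z = 3.25: the r=2 cylinder gives a regular 32-gon of circumradius 2 (constant along its height) (area = (32/2)·2.000²·sin(360°/32) = 12.49 mm²); the cube at (14.5, -3) is absent (z outside [4, 8.5]); Subtracting the remaining from the first: none of the subtracted shapes is present at this height, so the r=2 cylinder is unchanged — area = 12.49 mm². Checking containment: the cross-section at z = 3.25 is a subset of the cross-section at z = 1.5.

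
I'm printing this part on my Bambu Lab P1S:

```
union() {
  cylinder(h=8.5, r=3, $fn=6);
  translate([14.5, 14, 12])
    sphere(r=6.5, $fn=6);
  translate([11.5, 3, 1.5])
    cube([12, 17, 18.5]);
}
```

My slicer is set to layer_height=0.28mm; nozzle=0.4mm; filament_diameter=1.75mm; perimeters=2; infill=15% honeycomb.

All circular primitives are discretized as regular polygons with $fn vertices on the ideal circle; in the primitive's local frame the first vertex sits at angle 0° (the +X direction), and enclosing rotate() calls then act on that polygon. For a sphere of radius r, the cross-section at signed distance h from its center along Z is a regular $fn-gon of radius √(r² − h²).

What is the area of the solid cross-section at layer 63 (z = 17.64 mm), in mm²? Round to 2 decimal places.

204.09 mm²

At z = 17.64 mm: the cylinder is not intersected at this z (z outside [0, 8.5]); the r=6.5 sphere at (14.5, 14) contributes a regular 6-gon of circumradius √(6.5²−5.64²) = 3.231 (area = (6/2)·3.231²·sin(360°/6) = 27.12 mm²); the cube at (11.5, 3) (footprint 12×17) is included at this height (area 204.00 mm²); Combining (union): the regions partially overlap — summed areas 231.12 mm² minus the doubly-counted overlap 27.03 mm² gives 204.09 mm² — area = 204.09 mm². Overall, the cross-section is a single solid region. Net area = 204.09 mm².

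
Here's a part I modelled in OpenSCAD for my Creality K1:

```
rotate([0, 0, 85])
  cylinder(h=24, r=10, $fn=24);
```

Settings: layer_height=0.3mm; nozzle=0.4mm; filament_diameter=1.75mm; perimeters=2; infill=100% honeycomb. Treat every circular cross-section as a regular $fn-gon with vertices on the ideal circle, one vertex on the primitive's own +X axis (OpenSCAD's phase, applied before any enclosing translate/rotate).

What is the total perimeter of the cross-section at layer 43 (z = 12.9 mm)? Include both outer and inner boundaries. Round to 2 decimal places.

At z = 12.9 mm: the cylinder: section is a regular 24-gon, circumradius r=10 (perimeter = 2·24·10.000·sin(180°/24) = 62.65 mm); (rotated 85° about Z; rotation is an isometry so areas/perimeters/island counts are preserved). Overall, the cross-section is a single solid region. Total boundary length (outer) = 62.65 mm.

62.65 mm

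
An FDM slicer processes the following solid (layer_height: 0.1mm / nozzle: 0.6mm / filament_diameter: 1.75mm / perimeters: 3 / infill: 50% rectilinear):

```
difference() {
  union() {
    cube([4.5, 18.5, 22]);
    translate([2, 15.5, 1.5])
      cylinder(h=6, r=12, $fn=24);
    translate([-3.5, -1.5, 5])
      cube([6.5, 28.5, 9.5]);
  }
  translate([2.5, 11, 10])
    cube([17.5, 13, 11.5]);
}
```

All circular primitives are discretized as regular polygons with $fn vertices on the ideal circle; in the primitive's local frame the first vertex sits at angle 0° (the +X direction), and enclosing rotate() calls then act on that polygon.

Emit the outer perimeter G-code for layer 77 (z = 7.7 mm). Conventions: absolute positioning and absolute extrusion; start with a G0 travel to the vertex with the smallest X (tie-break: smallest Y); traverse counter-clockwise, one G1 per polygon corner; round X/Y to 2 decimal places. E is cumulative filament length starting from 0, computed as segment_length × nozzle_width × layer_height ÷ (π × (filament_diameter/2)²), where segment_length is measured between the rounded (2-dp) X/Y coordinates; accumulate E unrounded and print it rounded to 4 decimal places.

G0 X-3.50 Y-1.50 Z7.70
G1 X3.00 Y-1.50 E0.1621
G1 X3.00 Y0.00 E0.1996
G1 X4.50 Y0.00 E0.2370
G1 X4.50 Y18.50 E0.6985
G1 X3.00 Y18.50 E0.7359
G1 X3.00 Y27.00 E0.9479
G1 X-3.50 Y27.00 E1.1101
G1 X-3.50 Y-1.50 E1.8210

At z = 7.7 mm: the 4.5×18.5 cube contributes its full rectangle; the cylinder at (2, 15.5) is not intersected at this z (z outside [1.5, 7.5]); the cube at (-3.5, -1.5) (footprint 6.5×28.5) is included at this height; Combining (union): the regions partially overlap (shared area 55.50 mm²), so overlapping operands fuse into one piece — 1 connected region; the cube at (2.5, 11) is absent (z outside [10, 21.5]); Subtracting the remaining from the first: none of the subtracted shapes is present at this height, so that combined region is unchanged — 1 connected region. The outline is a single polygon with 8 vertices. Extrusion per mm of travel: 0.6 × 0.1 / (π × 0.875²) = 0.024945. Accumulating E over each segment gives final E = 1.8210.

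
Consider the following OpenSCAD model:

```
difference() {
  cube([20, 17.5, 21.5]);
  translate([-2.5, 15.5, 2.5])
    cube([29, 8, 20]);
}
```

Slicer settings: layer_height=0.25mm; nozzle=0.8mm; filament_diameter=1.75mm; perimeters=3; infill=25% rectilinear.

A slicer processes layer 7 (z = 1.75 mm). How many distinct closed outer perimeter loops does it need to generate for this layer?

1

At z = 1.75 mm: the cube is present — its section is the full 20×17.5 rectangle; the cube at (-2.5, 15.5) is not intersected at this z (z outside [2.5, 22.5]); After the difference (first − rest): none of the subtracted shapes is present at this height, so the 20×17.5 cube is unchanged — 1 connected region. The result has 1 disconnected region.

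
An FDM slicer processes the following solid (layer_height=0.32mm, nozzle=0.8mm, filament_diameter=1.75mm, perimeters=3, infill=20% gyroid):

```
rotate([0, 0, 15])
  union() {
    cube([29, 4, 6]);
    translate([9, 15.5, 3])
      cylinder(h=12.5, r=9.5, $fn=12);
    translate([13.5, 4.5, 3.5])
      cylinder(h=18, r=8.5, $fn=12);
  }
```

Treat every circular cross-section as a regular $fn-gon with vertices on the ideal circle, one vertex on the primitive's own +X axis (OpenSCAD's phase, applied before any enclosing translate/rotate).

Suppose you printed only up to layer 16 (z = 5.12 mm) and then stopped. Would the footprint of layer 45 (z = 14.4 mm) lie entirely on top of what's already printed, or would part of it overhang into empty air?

entirely on top

Compare the two slices. At z = 5.12: the 29×4 cube contributes its full rectangle (area 116.00 mm²); the r=9.5 cylinder at (9, 15.5) contributes a regular 12-gon of circumradius 9.5 (area = (12/2)·9.500²·sin(360°/12) = 270.75 mm²); the r=8.5 cylinder at (13.5, 4.5) contributes a regular 12-gon of circumradius 8.5 (area = (12/2)·8.500²·sin(360°/12) = 216.75 mm²); Taking the union: the regions partially overlap — summed areas 603.50 mm² minus the doubly-counted overlap 113.65 mm² gives 489.85 mm² — area = 489.85 mm²; (whole slice rotated 15° about Z — lengths, areas and connectivity unchanged). At z = 14.4: the cube is absent (z outside [0, 6]); the cylinder at (9, 15.5): section is a regular 12-gon, circumradius r=9.5 (area = (12/2)·9.500²·sin(360°/12) = 270.75 mm²); the r=8.5 cylinder at (13.5, 4.5) contributes a regular 12-gon of circumradius 8.5 (area = (12/2)·8.500²·sin(360°/12) = 216.75 mm²); Merging all regions: the regions partially overlap — summed areas 487.50 mm² minus the doubly-counted overlap 51.05 mm² gives 436.45 mm² — area = 436.45 mm²; (whole slice rotated 15° about Z — lengths, areas and connectivity unchanged). Checking containment: the cross-section at z = 14.4 is a subset of the cross-section at z = 5.12.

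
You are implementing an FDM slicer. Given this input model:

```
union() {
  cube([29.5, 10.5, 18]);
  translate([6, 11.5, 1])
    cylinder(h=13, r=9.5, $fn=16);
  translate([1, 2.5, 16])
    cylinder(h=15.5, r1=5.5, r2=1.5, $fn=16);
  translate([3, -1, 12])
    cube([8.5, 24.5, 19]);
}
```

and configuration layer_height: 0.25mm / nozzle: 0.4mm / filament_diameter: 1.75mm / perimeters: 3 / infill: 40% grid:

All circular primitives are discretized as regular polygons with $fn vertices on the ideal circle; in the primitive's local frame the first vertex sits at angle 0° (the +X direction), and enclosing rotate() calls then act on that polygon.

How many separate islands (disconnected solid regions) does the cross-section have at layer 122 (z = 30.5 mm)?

2

At z = 30.5 mm: the cube does not reach this height (z outside [0, 18]); the cylinder at (6, 11.5) is absent (z outside [1, 14]); the cone at (1, 2.5): at t=0.935 of its height the radius interpolates to r₁+(r₂−r₁)t = 1.758, giving a regular 16-gon of that circumradius; the cube at (3, -1) is present — its section is the full 8.5×24.5 rectangle; Taking the union: the 2 present regions are separate (no shared area or edge), so areas and boundary lengths simply add and each stays a separate island — 2 connected regions. Overall, the cross-section has 2 separate islands. Island count = 2.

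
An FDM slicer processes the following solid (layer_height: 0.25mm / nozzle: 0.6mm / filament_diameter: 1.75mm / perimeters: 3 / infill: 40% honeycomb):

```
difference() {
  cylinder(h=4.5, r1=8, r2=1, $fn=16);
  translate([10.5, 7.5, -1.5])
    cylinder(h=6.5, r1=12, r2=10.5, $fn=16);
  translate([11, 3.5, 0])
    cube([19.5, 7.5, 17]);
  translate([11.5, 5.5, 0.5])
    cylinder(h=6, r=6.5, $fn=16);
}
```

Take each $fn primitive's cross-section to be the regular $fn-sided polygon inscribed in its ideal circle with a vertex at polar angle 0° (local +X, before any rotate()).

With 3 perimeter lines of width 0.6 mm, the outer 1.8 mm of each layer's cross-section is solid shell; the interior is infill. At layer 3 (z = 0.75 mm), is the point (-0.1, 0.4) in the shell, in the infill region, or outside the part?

At z = 0.75 mm: the cone contributes a regular 16-gon of circumradius 6.833 (interpolated between r1=8 and r2=1 at t=0.167); the cone at (10.5, 7.5) contributes a regular 16-gon of circumradius 11.481 (interpolated between r1=12 and r2=10.5 at t=0.346); the 19.5×7.5 cube at (11, 3.5) contributes its full rectangle; the r=6.5 cylinder at (11.5, 5.5) contributes a regular 16-gon of circumradius 6.5; Taking the first minus the rest: starting from the cone, the cone at (10.5, 7.5) partially overlaps it — only the 42.87 mm² overlap (of its 403.53 mm²) is removed, clipping the outline; the 19.5×7.5 cube at (11, 3.5) misses the remaining region (no effect); the r=6.5 cylinder at (11.5, 5.5) misses the remaining region (no effect) — 1 connected region. Overall, the cross-section is a single solid region. The nearest boundary edge runs (-0.11, 3.11)→(2.38, -0.62); distance from the point to it = 1.50 mm. The point is inside the cross-section, 1.50 mm from the nearest boundary — within the 1.8 mm shell band (3 × 0.6).

shell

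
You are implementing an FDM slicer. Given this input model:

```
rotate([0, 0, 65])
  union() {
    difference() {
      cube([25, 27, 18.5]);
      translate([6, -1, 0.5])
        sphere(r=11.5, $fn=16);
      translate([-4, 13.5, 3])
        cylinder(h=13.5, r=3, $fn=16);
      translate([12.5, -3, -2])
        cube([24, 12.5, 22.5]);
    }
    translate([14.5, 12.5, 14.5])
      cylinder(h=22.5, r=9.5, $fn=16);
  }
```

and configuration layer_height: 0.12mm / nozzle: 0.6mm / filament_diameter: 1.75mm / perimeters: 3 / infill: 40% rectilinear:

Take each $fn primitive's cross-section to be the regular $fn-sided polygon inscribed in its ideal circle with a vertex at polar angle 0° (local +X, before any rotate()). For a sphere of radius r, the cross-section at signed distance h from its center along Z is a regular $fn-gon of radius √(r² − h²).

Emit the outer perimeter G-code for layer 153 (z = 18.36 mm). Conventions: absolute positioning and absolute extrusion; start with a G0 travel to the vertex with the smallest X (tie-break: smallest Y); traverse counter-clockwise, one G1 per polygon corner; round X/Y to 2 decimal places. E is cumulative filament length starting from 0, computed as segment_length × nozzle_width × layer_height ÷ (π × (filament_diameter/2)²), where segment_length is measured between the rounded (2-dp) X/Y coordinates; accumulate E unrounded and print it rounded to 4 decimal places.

G0 X-24.47 Y11.41 Z18.36
G1 X0.00 Y0.00 E0.8082
G1 X5.28 Y11.33 E1.1824
G1 X2.20 Y12.76 E1.2840
G1 X3.41 Y14.41 E1.3453
G1 X4.29 Y18.01 E1.4562
G1 X3.73 Y21.67 E1.5670
G1 X1.80 Y24.84 E1.6781
G1 X1.28 Y25.23 E1.6976
G1 X1.96 Y26.67 E1.7453
G1 X-13.90 Y34.07 E2.2692
G1 X-24.47 Y11.41 E3.0176

At z = 18.36 mm: the 25×27 cube contributes its full rectangle; the sphere at (6, -1) is not intersected at this z (|z−center|=17.860 > r=11.5); the cylinder at (-4, 13.5) is not intersected at this z (z outside [3, 16.5]); the cube at (12.5, -3) (footprint 24×12.5) is included at this height; Subtracting the remaining from the first: starting from the 25×27 cube, the 24×12.5 cube at (12.5, -3) partially overlaps it — only the 118.75 mm² overlap (of its 300.00 mm²) is removed, clipping the outline — 1 connected region; the r=9.5 cylinder at (14.5, 12.5) gives a regular 16-gon of circumradius 9.5 (constant along its height); Taking the union: the regions partially overlap (shared area 222.23 mm²), so overlapping operands fuse into one piece — 1 connected region; (whole slice rotated 65° about Z — lengths, areas and connectivity unchanged). The outline is a single polygon with 11 vertices. Extrusion per mm of travel: 0.6 × 0.12 / (π × 0.875²) = 0.029934. Accumulating E over each segment gives final E = 3.0176.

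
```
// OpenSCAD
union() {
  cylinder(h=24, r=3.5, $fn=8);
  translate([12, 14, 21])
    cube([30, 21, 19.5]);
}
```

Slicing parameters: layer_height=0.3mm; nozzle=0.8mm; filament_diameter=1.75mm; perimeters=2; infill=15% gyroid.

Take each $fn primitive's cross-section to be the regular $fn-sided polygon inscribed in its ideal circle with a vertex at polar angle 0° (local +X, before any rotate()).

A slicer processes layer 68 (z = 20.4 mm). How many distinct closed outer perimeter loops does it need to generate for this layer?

1

At z = 20.4 mm: the r=3.5 cylinder gives a regular 8-gon of circumradius 3.5 (constant along its height); the cube at (12, 14) is not intersected at this z (z outside [21, 40.5]); Taking the union: only the r=3.5 cylinder is present, so the union is just that shape — 1 connected region. The result has 1 disconnected region.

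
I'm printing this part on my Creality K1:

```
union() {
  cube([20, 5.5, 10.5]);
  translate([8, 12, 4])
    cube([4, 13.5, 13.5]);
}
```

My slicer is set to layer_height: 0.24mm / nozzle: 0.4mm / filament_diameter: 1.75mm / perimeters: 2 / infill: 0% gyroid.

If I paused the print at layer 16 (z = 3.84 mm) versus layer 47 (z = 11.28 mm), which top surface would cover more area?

layer 16 (z = 3.84 mm)

Layer 16 (z = 3.84): the cube is present — its section is the full 20×5.5 rectangle (area 110.00 mm²); the cube at (8, 12) is absent (z outside [4, 17.5]); Taking the union: only the 20×5.5 cube is present, so the union is just that shape — area = 110.00 mm². So its area = 110.00 mm². Layer 47 (z = 11.28): the cube is absent (z outside [0, 10.5]); the cube at (8, 12) is present — its section is the full 4×13.5 rectangle (area 54.00 mm²); Combining (union): only the 4×13.5 cube at (8, 12) is present, so the union is just that shape — area = 54.00 mm². So its area = 54.00 mm². Layer 16 is larger (110.00 vs 54.00 mm²).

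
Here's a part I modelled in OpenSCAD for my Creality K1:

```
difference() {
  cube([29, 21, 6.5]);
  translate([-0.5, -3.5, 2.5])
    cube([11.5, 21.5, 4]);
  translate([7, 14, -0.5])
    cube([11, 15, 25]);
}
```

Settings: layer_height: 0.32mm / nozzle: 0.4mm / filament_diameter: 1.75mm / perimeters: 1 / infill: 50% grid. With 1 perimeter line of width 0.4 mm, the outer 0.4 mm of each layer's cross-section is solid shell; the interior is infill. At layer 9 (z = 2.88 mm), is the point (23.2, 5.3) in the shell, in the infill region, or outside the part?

At z = 2.88 mm: the 29×21 cube contributes its full rectangle; the cube at (-0.5, -3.5) is present — its section is the full 11.5×21.5 rectangle; the cube at (7, 14) is present — its section is the full 11×15 rectangle; Taking the first minus the rest: starting from the 29×21 cube, the 11.5×21.5 cube at (-0.5, -3.5) partially overlaps it — only the 198.00 mm² overlap (of its 247.25 mm²) is removed, clipping the outline; the 11×15 cube at (7, 14) partially overlaps it — only the 61.00 mm² overlap (of its 165.00 mm²) is removed, clipping the outline — 2 connected regions. Overall, the cross-section has 2 separate islands. The nearest boundary edge runs (29.00, 0.00)→(11.00, 0.00); distance from the point to it = 5.30 mm. (Shell/infill is judged within the island containing the point — the largest one.) The point is inside the cross-section and 5.30 mm from the nearest boundary — more than the 0.4 mm shell width (1 × 0.4), so it's in the infill interior.

infill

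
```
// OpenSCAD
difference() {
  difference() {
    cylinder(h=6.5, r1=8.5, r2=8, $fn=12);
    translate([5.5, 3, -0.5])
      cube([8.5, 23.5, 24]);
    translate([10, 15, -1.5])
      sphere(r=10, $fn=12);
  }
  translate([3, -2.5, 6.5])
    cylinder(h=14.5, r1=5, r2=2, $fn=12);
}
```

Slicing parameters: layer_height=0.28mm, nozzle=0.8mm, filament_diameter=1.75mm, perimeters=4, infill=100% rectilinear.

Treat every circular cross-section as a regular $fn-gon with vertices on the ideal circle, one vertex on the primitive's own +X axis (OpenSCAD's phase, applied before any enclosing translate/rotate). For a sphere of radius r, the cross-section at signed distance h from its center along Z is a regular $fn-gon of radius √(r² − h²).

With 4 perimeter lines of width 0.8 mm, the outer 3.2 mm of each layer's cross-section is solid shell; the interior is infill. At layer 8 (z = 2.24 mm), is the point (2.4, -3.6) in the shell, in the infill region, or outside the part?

infill

At z = 2.24 mm: the cone contributes a regular 12-gon of circumradius 8.328 (interpolated between r1=8.5 and r2=8 at t=0.345); the cube at (5.5, 3) is present — its section is the full 8.5×23.5 rectangle; the r=10 sphere at (10, 15) contributes a regular 12-gon of circumradius √(10²−3.74²) = 9.274; Taking the first minus the rest: starting from the cone, the 8.5×23.5 cube at (5.5, 3) partially overlaps it — only the 3.64 mm² overlap (of its 199.75 mm²) is removed, clipping the outline; the r=10 sphere at (10, 15) misses the remaining region (no effect) — 1 connected region; the cone at (3, -2.5) does not reach this height (z outside [6.5, 21]); After the difference (first − rest): none of the subtracted shapes is present at this height, so the result so far is unchanged — 1 connected region. Overall, the cross-section is a single solid region. The nearest boundary edge runs (7.21, -4.16)→(4.16, -7.21); distance from the point to it = 3.80 mm. The point is inside the cross-section and 3.80 mm from the nearest boundary — more than the 3.2 mm shell width (4 × 0.8), so it's in the infill interior.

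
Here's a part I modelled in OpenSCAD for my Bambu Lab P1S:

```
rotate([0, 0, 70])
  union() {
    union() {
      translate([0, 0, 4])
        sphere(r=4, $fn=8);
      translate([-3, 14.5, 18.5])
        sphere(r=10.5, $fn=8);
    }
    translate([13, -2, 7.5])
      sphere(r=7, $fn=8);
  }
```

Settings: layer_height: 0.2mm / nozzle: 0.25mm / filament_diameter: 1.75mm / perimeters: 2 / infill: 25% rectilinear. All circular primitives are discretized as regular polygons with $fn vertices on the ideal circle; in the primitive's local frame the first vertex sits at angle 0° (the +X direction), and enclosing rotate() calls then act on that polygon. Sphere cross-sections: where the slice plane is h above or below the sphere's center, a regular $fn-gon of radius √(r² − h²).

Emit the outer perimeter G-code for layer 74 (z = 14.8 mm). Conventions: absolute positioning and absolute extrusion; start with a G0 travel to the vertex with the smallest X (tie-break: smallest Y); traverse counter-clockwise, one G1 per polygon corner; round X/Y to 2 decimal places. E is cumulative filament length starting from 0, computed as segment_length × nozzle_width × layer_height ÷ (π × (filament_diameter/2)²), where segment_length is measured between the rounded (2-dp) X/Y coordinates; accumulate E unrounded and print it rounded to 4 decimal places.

G0 X-23.89 Y5.50 Z14.80
G1 X-23.56 Y-2.01 E0.1563
G1 X-18.01 Y-7.09 E0.3127
G1 X-10.50 Y-6.77 E0.4689
G1 X-5.42 Y-1.22 E0.6253
G1 X-5.75 Y6.29 E0.7816
G1 X-11.29 Y11.37 E0.9378
G1 X-18.80 Y11.05 E1.0941
G1 X-23.89 Y5.50 E1.2506

At z = 14.8 mm: the sphere is absent (|z−center|=10.800 > r=4); the sphere at (-3, 14.5): section is a regular 8-gon, circumradius = √(r²−h²) = √(10.5²−3.7²) = 9.826; Merging all regions: only the r=10.5 sphere at (-3, 14.5) is present, so the union is just that shape — 1 connected region; the sphere at (13, -2) does not reach this height (|z−center|=7.300 > r=7); Combining (union): only the result so far is present, so the union is just that shape — 1 connected region; (whole slice rotated 70° about Z — lengths, areas and connectivity unchanged). The outline is a single polygon with 8 vertices. Extrusion per mm of travel: 0.25 × 0.2 / (π × 0.875²) = 0.020788. Accumulating E over each segment gives final E = 1.2506.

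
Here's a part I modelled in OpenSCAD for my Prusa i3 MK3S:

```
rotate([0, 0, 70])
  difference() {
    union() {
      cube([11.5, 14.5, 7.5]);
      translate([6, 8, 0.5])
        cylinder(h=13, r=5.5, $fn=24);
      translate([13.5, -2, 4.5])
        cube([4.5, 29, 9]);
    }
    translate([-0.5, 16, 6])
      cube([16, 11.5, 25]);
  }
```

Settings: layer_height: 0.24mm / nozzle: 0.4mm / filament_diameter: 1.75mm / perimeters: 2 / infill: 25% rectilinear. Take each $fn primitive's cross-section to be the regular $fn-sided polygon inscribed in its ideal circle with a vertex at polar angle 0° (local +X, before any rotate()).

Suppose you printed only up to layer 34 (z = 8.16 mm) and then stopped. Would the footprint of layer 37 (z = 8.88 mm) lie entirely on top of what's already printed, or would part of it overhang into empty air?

entirely on top

Compare the two slices. At z = 8.16: the cube is absent (z outside [0, 7.5]); the cylinder at (6, 8): section is a regular 24-gon, circumradius r=5.5 (area = (24/2)·5.500²·sin(360°/24) = 93.95 mm²); the cube at (13.5, -2) (footprint 4.5×29) is included at this height (area 130.50 mm²); Taking the union: the 2 present regions are separate (no shared area or edge), so areas and boundary lengths simply add and each stays a separate island — area = 224.45 mm²; the cube at (-0.5, 16) (footprint 16×11.5) is included at this height (area 184.00 mm²); Taking the first minus the rest: starting from that combined region (224.45 mm²), the 16×11.5 cube at (-0.5, 16) partially overlaps it — only the 22.00 mm² overlap (of its 184.00 mm²) is removed, clipping the outline — area = 202.45 mm²; (whole slice rotated 70° about Z — lengths, areas and connectivity unchanged). At z = 8.88: the cube does not reach this height (z outside [0, 7.5]); the r=5.5 cylinder at (6, 8) contributes a regular 24-gon of circumradius 5.5 (area = (24/2)·5.500²·sin(360°/24) = 93.95 mm²); the cube at (13.5, -2) is present — its section is the full 4.5×29 rectangle (area 130.50 mm²); Combining (union): the 2 present regions are separate (no shared area or edge), so areas and boundary lengths simply add and each stays a separate island — area = 224.45 mm²; the 16×11.5 cube at (-0.5, 16) contributes its full rectangle (area 184.00 mm²); Taking the first minus the rest: starting from the result so far (224.45 mm²), the 16×11.5 cube at (-0.5, 16) partially overlaps it — only the 22.00 mm² overlap (of its 184.00 mm²) is removed, clipping the outline — area = 202.45 mm²; (rotated 70° about Z; rotation is an isometry so areas/perimeters/island counts are preserved). Checking containment: the cross-section at z = 8.88 is a subset of the cross-section at z = 8.16.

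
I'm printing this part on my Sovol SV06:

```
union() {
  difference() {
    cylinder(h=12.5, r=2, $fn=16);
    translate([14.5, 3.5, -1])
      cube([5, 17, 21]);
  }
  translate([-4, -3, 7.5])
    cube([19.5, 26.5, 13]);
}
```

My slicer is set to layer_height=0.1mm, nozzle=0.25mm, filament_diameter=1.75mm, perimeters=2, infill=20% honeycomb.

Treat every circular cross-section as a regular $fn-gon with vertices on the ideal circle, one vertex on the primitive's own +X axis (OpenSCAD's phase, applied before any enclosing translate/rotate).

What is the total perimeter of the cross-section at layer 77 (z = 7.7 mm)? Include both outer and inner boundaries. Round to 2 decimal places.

92.00 mm

At z = 7.7 mm: the r=2 cylinder contributes a regular 16-gon of circumradius 2 (perimeter = 2·16·2.000·sin(180°/16) = 12.49 mm); the 5×17 cube at (14.5, 3.5) contributes its full rectangle (perimeter 44.00 mm); Taking the first minus the rest: starting from the r=2 cylinder, the 5×17 cube at (14.5, 3.5) misses the remaining region (no effect) — boundary = 12.49 mm; the cube at (-4, -3) is present — its section is the full 19.5×26.5 rectangle (perimeter 92.00 mm); Merging all regions: the result so far lies entirely inside the 19.5×26.5 cube at (-4, -3), so the union is just the 19.5×26.5 cube at (-4, -3) — boundary = 92.00 mm. Overall, the cross-section is a single solid region. Total boundary length (outer) = 92.00 mm.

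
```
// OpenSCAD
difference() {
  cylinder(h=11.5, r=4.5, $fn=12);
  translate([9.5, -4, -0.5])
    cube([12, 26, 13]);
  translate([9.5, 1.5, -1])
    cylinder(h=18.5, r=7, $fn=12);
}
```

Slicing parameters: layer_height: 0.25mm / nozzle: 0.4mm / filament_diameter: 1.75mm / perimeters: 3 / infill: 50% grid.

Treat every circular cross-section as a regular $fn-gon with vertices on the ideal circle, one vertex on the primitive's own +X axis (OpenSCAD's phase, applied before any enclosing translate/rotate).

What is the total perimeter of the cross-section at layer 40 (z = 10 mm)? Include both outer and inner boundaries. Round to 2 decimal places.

At z = 10 mm: the r=4.5 cylinder gives a regular 12-gon of circumradius 4.5 (constant along its height) (perimeter = 2·12·4.500·sin(180°/12) = 27.95 mm); the cube at (9.5, -4) is present — its section is the full 12×26 rectangle (perimeter 76.00 mm); the r=7 cylinder at (9.5, 1.5) gives a regular 12-gon of circumradius 7 (constant along its height) (perimeter = 2·12·7.000·sin(180°/12) = 43.48 mm); Taking the first minus the rest: starting from the r=4.5 cylinder, the 12×26 cube at (9.5, -4) misses the remaining region (no effect); the r=7 cylinder at (9.5, 1.5) partially overlaps it — only the 6.24 mm² overlap (of its 147.00 mm²) is removed, clipping the outline — boundary = 27.69 mm. Overall, the cross-section is a single solid region. Total boundary length (outer) = 27.69 mm.

27.69 mm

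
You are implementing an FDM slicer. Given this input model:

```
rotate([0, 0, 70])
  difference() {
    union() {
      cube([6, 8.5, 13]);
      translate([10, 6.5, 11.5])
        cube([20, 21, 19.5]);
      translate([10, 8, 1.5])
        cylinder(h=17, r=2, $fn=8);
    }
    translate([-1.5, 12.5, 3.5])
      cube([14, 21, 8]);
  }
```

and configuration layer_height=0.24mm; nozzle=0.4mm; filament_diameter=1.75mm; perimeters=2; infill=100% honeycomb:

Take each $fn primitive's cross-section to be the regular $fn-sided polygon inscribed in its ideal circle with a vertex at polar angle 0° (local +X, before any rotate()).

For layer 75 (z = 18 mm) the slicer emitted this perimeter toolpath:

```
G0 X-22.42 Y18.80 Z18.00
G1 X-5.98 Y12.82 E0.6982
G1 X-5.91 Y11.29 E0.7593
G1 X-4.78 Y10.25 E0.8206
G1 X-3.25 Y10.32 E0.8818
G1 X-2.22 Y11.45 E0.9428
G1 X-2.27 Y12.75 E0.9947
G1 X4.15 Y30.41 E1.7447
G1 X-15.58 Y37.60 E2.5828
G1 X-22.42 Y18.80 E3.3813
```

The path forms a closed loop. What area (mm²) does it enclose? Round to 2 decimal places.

Apply the shoelace formula to the sequence of (X, Y) vertices; enclosed area = 425.99 mm².

425.99 mm²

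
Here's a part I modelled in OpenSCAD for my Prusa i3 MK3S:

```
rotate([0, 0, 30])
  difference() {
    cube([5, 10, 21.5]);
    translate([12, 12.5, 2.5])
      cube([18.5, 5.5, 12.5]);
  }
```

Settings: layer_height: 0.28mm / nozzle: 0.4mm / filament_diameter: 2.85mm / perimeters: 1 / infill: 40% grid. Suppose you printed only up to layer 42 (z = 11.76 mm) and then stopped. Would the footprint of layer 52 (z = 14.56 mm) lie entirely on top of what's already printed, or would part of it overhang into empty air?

entirely on top

Compare the two slices. At z = 11.76: the cube (footprint 5×10) is included at this height (area 50.00 mm²); the cube at (12, 12.5) is present — its section is the full 18.5×5.5 rectangle (area 101.75 mm²); Subtracting the remaining from the first: starting from the 5×10 cube (50.00 mm²), the 18.5×5.5 cube at (12, 12.5) misses the remaining region (no effect) — area = 50.00 mm²; (rotated 30° about Z; rotation is an isometry so areas/perimeters/island counts are preserved). At z = 14.56: the cube is present — its section is the full 5×10 rectangle (area 50.00 mm²); the 18.5×5.5 cube at (12, 12.5) contributes its full rectangle (area 101.75 mm²); Taking the first minus the rest: starting from the 5×10 cube (50.00 mm²), the 18.5×5.5 cube at (12, 12.5) misses the remaining region (no effect) — area = 50.00 mm²; (whole slice rotated 30° about Z — lengths, areas and connectivity unchanged). Checking containment: the cross-section at z = 14.56 is a subset of the cross-section at z = 11.76.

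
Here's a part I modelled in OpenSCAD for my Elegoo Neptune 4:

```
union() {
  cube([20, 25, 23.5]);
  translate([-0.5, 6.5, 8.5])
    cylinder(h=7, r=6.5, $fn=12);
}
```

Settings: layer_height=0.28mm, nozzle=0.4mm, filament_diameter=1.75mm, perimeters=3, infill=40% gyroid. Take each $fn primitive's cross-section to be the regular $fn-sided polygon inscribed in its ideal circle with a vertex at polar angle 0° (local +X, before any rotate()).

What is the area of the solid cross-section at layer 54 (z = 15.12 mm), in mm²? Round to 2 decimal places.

At z = 15.12 mm: the cube (footprint 20×25) is included at this height (area 500.00 mm²); the r=6.5 cylinder at (-0.5, 6.5) contributes a regular 12-gon of circumradius 6.5 (area = (12/2)·6.500²·sin(360°/12) = 126.75 mm²); Combining (union): the regions partially overlap — summed areas 626.75 mm² minus the doubly-counted overlap 56.94 mm² gives 569.81 mm² — area = 569.81 mm². Overall, the cross-section is a single solid region. Net area = 569.81 mm².

569.81 mm²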